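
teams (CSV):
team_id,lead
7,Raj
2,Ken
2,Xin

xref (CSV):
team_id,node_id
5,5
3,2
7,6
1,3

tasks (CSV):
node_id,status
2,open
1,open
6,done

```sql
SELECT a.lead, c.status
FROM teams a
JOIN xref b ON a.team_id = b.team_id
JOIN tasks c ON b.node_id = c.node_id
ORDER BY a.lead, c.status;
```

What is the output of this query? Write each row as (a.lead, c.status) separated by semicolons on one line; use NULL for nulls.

(Raj, done)

Joins associate left-to-right: teams INNER JOIN xref on team_id gives 1 intermediate row(s).
Then INNER JOIN `tasks c` on node_id: keep only rows whose b.node_id appears in c.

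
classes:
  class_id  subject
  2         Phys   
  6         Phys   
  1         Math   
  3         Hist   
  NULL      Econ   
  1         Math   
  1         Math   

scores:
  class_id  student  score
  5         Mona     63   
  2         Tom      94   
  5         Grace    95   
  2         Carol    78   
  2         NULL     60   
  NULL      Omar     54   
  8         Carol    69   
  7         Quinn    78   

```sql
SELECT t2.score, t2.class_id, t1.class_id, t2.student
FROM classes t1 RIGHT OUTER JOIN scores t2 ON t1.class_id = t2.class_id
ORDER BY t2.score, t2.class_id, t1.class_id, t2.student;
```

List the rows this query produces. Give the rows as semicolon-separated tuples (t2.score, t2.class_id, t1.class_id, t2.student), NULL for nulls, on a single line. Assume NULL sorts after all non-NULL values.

(54, NULL, NULL, Omar); (60, 2, 2, NULL); (63, 5, NULL, Mona); (69, 8, NULL, Carol); (78, 2, 2, Carol); (78, 7, NULL, Quinn); (94, 2, 2, Tom); (95, 5, NULL, Grace)

RIGHT JOIN keeps every row from `scores`; unmatched rows get NULL for `classes`'s columns.
Matching on t1.class_id = t2.class_id. A NULL in a compared column never satisfies the condition.
Matched pairs: 3; unmatched t2 rows kept: 5.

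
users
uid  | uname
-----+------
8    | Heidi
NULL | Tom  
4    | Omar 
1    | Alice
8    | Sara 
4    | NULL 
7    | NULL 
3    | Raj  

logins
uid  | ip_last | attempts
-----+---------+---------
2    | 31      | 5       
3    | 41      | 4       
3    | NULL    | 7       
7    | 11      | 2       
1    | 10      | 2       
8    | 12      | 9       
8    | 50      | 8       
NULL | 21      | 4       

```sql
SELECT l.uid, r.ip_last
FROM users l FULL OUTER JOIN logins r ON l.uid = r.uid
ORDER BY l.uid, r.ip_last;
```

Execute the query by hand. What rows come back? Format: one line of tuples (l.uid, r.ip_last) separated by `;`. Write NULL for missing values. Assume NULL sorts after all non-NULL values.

FULL OUTER JOIN keeps every row from both sides; unmatched rows get NULL for the other side's columns.
Matching on l.uid = r.uid. A NULL in a compared column never satisfies the condition.
- l[0] uid=8 → 2 match(es) in r → 2 row(s).
- l[1] uid=NULL → no match; kept with NULLs on the r side.
- l[2] uid=4 → no match; kept with NULLs on the r side.
- l[3] uid=1 → 1 match(es) in r → 1 row(s).
- l[4] uid=8 → 2 match(es) in r → 2 row(s).
- l[5] uid=4 → no match; kept with NULLs on the r side.
- l[6] uid=7 → 1 match(es) in r → 1 row(s).
- l[7] uid=3 → 2 match(es) in r → 2 row(s).
- plus 2 unmatched r row(s), each kept with NULL l columns.

(1, 10); (3, 41); (3, NULL); (4, NULL); (4, NULL); (7, 11); (8, 12); (8, 12); (8, 50); (8, 50); (NULL, 21); (NULL, 31); (NULL, NULL)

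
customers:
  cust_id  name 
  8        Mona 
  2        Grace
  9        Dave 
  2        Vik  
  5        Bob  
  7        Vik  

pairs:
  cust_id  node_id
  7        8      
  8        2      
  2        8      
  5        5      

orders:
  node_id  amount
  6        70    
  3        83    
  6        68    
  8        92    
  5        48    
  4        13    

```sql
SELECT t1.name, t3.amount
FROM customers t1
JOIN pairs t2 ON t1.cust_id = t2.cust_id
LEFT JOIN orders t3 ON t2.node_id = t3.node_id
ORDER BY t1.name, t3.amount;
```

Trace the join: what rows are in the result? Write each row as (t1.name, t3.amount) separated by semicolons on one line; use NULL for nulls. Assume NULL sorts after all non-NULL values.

Step 1 — t1 INNER JOIN t2 on cust_id → 5 row(s).
Then LEFT JOIN `orders t3` on node_id: each of those 5 rows is kept; rows whose t2.node_id has no match in t3 get NULL for t3's columns.

(Bob, 48); (Grace, 92); (Mona, NULL); (Vik, 92); (Vik, 92)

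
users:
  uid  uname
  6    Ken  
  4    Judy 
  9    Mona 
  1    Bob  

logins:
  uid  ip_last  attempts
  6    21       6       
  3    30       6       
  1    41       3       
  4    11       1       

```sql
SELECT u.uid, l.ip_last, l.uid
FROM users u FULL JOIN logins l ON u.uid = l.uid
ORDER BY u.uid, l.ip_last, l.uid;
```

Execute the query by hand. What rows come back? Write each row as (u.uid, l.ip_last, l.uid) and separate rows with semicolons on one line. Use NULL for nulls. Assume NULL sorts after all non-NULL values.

(1, 41, 1); (4, 11, 4); (6, 21, 6); (9, NULL, NULL); (NULL, 30, 3)

FULL OUTER JOIN keeps every row from both sides; unmatched rows get NULL for the other side's columns.
Matching on u.uid = l.uid.
- uid=6: 1 matching l row(s), so 1 row(s) emitted.
- uid=4: 1 matching l row(s), so 1 row(s) emitted.
- uid=9: no l row matches, row kept with l columns NULL.
- uid=1: 1 matching l row(s), so 1 row(s) emitted.
- 1 l row(s) had no u match → kept, u columns NULL.
After projecting and ordering:
u.uid | l.ip_last | l.uid
1 | 41 | 1
4 | 11 | 4
6 | 21 | 6
9 | NULL | NULL
NULL | 30 | 3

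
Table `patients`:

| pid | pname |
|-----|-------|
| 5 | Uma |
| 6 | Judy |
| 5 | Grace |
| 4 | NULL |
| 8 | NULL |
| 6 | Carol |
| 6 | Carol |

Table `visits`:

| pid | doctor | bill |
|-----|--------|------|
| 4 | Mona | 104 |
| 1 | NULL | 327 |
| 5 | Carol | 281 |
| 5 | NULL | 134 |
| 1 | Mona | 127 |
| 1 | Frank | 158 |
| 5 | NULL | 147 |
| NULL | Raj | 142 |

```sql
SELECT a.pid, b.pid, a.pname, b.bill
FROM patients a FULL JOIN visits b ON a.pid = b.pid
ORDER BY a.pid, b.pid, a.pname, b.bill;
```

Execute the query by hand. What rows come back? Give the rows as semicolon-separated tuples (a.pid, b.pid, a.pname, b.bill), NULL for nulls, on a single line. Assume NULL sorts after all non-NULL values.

(4, 4, NULL, 104); (5, 5, Grace, 134); (5, 5, Grace, 147); (5, 5, Grace, 281); (5, 5, Uma, 134); (5, 5, Uma, 147); (5, 5, Uma, 281); (6, NULL, Carol, NULL); (6, NULL, Carol, NULL); (6, NULL, Judy, NULL); (8, NULL, NULL, NULL); (NULL, 1, NULL, 127); (NULL, 1, NULL, 158); (NULL, 1, NULL, 327); (NULL, NULL, NULL, 142)

FULL OUTER JOIN keeps every row from both sides; unmatched rows get NULL for the other side's columns.
Matching on a.pid = b.pid. A NULL in a compared column never satisfies the condition.
- a (pid=5) pairs with 3 row(s) of b.
- a (pid=6) has no partner → padded with NULL.
- a (pid=5) pairs with 3 row(s) of b.
- a (pid=4) pairs with 1 row(s) of b.
- a (pid=8) has no partner → padded with NULL.
- a (pid=6) has no partner → padded with NULL.
- a (pid=6) has no partner → padded with NULL.
- 4 row(s) from b found no a partner → padded with NULL.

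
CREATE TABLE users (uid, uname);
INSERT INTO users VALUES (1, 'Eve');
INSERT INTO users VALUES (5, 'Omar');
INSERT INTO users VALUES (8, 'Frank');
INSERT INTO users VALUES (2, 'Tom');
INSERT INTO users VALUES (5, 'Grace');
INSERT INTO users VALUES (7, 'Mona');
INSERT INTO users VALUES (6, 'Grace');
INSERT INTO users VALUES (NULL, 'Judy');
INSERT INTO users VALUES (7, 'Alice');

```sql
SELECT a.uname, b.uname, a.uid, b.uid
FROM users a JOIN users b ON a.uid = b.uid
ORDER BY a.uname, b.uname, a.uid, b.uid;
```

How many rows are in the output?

12

INNER JOIN keeps only pairs where the ON condition holds.
Matching on a.uid = b.uid. A NULL in a compared column never satisfies the condition.
- a[0] uid=1 → 1 match(es) in b → 1 row(s).
- a[1] uid=5 → 2 match(es) in b → 2 row(s).
- a[2] uid=8 → 1 match(es) in b → 1 row(s).
- a[3] uid=2 → 1 match(es) in b → 1 row(s).
- a[4] uid=5 → 2 match(es) in b → 2 row(s).
- a[5] uid=7 → 2 match(es) in b → 2 row(s).
- a[6] uid=6 → 1 match(es) in b → 1 row(s).
- a[7] uid=NULL → no match; dropped.
- a[8] uid=7 → 2 match(es) in b → 2 row(s).
Total: 12 rows.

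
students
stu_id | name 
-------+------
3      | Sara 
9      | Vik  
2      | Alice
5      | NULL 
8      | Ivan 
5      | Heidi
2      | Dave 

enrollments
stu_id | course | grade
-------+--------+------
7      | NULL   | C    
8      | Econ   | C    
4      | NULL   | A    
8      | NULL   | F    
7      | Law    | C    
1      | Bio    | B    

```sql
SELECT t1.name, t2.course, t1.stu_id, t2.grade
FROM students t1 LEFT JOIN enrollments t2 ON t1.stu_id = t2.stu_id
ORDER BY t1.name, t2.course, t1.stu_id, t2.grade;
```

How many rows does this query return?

LEFT JOIN keeps every row from `students`; unmatched rows get NULL for `enrollments`'s columns.
Matching on t1.stu_id = t2.stu_id.
- t1 (stu_id=3) has no partner → padded with NULL.
- t1 (stu_id=9) has no partner → padded with NULL.
- t1 (stu_id=2) has no partner → padded with NULL.
- t1 (stu_id=5) has no partner → padded with NULL.
- t1 (stu_id=8) pairs with 2 row(s) of t2.
- t1 (stu_id=5) has no partner → padded with NULL.
- t1 (stu_id=2) has no partner → padded with NULL.
Total: 2 matched + 6 padded = 8 rows.

8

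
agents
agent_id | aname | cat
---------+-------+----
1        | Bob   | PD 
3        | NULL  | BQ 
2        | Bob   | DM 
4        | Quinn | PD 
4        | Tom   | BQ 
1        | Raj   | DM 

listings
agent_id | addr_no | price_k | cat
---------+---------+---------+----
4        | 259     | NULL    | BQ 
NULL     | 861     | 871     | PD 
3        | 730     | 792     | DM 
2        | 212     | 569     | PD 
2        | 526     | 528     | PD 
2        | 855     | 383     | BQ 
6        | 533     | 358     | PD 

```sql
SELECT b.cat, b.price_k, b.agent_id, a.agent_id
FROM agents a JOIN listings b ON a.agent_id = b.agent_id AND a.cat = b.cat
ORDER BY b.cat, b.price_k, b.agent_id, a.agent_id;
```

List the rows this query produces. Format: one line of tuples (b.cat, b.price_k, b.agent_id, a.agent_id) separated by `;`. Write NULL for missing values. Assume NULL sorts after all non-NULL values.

(BQ, NULL, 4, 4)

INNER JOIN keeps only pairs where the ON condition holds.
Matching on a.agent_id = b.agent_id AND a.cat = b.cat. A NULL in a compared column never satisfies the condition.
- a (agent_id=1, cat=PD) has no partner → excluded.
- a (agent_id=3, cat=BQ) has no partner → excluded.
- a (agent_id=2, cat=DM) has no partner → excluded.
- a (agent_id=4, cat=PD) has no partner → excluded.
- a (agent_id=4, cat=BQ) pairs with 1 row(s) of b.
- a (agent_id=1, cat=DM) has no partner → excluded.
After projecting and ordering:
b.cat | b.price_k | b.agent_id | a.agent_id
BQ | NULL | 4 | 4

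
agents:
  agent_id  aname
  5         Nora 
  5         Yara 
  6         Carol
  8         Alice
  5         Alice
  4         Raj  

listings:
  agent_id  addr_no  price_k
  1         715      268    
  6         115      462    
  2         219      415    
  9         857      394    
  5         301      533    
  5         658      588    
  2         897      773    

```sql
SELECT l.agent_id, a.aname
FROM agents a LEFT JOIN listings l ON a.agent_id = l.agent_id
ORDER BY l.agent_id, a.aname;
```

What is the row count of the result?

LEFT JOIN keeps every row from `agents`; unmatched rows get NULL for `listings`'s columns.
Matching on a.agent_id = l.agent_id.
- a[0] agent_id=5 → 2 match(es) in l → 2 row(s).
- a[1] agent_id=5 → 2 match(es) in l → 2 row(s).
- a[2] agent_id=6 → 1 match(es) in l → 1 row(s).
- a[3] agent_id=8 → no match; kept with NULLs on the l side.
- a[4] agent_id=5 → 2 match(es) in l → 2 row(s).
- a[5] agent_id=4 → no match; kept with NULLs on the l side.
Total: 7 matched + 2 padded = 9 rows.

9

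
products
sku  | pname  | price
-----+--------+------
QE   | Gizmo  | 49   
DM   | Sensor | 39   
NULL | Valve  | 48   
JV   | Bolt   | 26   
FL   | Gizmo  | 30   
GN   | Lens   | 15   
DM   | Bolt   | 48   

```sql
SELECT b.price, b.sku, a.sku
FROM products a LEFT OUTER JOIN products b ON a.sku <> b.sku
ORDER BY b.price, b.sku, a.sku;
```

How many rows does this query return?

29

LEFT JOIN keeps every row from `products a`; unmatched rows get NULL for `products b`'s columns.
Matching on a.sku <> b.sku. A NULL in a compared column never satisfies the condition.
Matched pairs: 28; unmatched a rows kept: 1.
Total: 28 matched + 1 padded = 29 rows.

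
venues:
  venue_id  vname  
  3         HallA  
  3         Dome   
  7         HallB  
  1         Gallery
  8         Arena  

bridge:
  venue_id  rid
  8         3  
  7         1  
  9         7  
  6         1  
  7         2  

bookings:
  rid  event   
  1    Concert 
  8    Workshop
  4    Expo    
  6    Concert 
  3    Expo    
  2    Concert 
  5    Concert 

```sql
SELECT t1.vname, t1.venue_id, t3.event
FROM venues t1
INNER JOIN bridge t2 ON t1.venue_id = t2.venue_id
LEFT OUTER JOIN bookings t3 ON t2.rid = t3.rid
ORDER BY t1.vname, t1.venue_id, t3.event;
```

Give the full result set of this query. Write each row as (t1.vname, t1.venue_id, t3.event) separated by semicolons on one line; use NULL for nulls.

Step 1 — t1 INNER JOIN t2 on venue_id → 3 row(s).
Then LEFT JOIN `bookings t3` on rid: each of those 3 rows is kept; rows whose t2.rid has no match in t3 get NULL for t3's columns.

(Arena, 8, Expo); (HallB, 7, Concert); (HallB, 7, Concert)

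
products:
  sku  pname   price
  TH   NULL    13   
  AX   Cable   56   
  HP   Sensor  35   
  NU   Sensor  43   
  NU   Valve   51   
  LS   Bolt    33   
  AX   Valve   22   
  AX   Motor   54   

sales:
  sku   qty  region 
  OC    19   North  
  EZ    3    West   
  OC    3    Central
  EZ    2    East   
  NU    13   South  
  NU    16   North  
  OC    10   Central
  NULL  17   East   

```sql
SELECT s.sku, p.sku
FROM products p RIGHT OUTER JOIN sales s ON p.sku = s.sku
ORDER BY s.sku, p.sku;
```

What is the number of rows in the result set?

RIGHT JOIN keeps every row from `sales`; unmatched rows get NULL for `products`'s columns.
Matching on p.sku = s.sku. A NULL in a compared column never satisfies the condition.
- sku=TH: no matching s row.
- sku=AX: no matching s row.
- sku=HP: no matching s row.
- sku=NU: 2 matching s row(s), so 2 row(s) emitted.
- sku=NU: 2 matching s row(s), so 2 row(s) emitted.
- sku=LS: no matching s row.
- sku=AX: no matching s row.
- sku=AX: no matching s row.
- 6 s row(s) had no p match → kept, p columns NULL.
Total: 4 matched + 6 padded = 10 rows.

10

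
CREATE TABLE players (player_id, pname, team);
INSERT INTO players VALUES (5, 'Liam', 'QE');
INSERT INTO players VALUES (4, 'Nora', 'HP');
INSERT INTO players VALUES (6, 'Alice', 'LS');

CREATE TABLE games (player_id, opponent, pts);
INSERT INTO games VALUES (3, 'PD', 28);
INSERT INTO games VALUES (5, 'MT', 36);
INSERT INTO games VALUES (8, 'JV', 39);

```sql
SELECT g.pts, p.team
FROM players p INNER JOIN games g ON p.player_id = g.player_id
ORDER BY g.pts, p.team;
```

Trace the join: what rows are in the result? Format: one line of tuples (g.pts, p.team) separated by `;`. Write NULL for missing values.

(36, QE)

INNER JOIN keeps only pairs where the ON condition holds.
Matching on p.player_id = g.player_id.
Matched pairs: 1.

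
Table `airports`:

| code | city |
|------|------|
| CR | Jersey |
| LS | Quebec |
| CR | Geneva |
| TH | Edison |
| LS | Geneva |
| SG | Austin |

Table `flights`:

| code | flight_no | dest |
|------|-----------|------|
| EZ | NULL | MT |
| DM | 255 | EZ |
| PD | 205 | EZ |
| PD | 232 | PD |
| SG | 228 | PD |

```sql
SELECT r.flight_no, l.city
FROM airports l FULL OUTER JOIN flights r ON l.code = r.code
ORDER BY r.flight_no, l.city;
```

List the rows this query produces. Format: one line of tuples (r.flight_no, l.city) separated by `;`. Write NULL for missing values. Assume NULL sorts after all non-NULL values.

FULL OUTER JOIN keeps every row from both sides; unmatched rows get NULL for the other side's columns.
Matching on l.code = r.code.
- l row (code=CR): no match → kept, r columns NULL.
- l row (code=LS): no match → kept, r columns NULL.
- l row (code=CR): no match → kept, r columns NULL.
- l row (code=TH): no match → kept, r columns NULL.
- l row (code=LS): no match → kept, r columns NULL.
- l row (code=SG): matches 1 r row(s) → 1 output row(s).
- plus 4 unmatched r row(s), each kept with NULL l columns.
After projecting and ordering:
r.flight_no | l.city
205 | NULL
228 | Austin
232 | NULL
255 | NULL
NULL | Edison
NULL | Geneva
NULL | Geneva
NULL | Jersey
NULL | Quebec
NULL | NULL

(205, NULL); (228, Austin); (232, NULL); (255, NULL); (NULL, Edison); (NULL, Geneva); (NULL, Geneva); (NULL, Jersey); (NULL, Quebec); (NULL, NULL)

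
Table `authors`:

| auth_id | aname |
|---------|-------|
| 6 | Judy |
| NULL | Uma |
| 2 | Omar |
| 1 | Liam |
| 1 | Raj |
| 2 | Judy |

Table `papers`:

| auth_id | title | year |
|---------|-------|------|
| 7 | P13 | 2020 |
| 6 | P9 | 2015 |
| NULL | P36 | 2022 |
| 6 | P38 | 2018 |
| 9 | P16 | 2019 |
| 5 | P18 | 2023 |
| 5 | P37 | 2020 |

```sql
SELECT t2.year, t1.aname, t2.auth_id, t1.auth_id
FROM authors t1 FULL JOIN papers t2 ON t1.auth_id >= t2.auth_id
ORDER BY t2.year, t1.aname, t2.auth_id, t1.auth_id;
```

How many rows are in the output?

12

FULL OUTER JOIN keeps every row from both sides; unmatched rows get NULL for the other side's columns.
Matching on t1.auth_id >= t2.auth_id. A NULL in a compared column never satisfies the condition.
- auth_id=6: 4 matching t2 row(s), so 4 row(s) emitted.
- auth_id=NULL: no t2 row matches, row kept with t2 columns NULL.
- auth_id=2: no t2 row matches, row kept with t2 columns NULL.
- auth_id=1: no t2 row matches, row kept with t2 columns NULL.
- auth_id=1: no t2 row matches, row kept with t2 columns NULL.
- auth_id=2: no t2 row matches, row kept with t2 columns NULL.
- plus 3 unmatched t2 row(s), each kept with NULL t1 columns.
Total: 4 matched + 8 padded = 12 rows.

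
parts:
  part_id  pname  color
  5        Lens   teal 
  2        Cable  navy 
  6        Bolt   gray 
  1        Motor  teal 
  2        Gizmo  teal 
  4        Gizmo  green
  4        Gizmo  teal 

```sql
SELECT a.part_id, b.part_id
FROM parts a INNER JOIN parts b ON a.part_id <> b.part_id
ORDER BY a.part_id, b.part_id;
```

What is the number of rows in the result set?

38

INNER JOIN keeps only pairs where the ON condition holds.
Matching on a.part_id <> b.part_id.
Matched pairs: 38.
Total: 38 rows.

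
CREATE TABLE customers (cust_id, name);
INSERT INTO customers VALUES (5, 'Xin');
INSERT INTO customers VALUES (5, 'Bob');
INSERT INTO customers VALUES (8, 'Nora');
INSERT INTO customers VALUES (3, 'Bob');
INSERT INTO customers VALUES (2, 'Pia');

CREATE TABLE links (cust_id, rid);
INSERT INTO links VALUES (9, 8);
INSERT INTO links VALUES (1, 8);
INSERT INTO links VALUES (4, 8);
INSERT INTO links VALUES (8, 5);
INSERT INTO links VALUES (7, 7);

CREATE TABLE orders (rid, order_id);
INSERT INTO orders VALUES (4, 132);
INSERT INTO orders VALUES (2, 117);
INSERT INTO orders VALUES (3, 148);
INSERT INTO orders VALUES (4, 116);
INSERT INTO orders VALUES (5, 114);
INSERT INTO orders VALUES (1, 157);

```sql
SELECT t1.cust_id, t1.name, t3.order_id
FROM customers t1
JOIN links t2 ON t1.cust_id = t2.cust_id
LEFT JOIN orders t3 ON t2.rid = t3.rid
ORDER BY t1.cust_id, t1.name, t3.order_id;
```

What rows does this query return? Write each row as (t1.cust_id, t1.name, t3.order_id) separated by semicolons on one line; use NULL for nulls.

(8, Nora, 114)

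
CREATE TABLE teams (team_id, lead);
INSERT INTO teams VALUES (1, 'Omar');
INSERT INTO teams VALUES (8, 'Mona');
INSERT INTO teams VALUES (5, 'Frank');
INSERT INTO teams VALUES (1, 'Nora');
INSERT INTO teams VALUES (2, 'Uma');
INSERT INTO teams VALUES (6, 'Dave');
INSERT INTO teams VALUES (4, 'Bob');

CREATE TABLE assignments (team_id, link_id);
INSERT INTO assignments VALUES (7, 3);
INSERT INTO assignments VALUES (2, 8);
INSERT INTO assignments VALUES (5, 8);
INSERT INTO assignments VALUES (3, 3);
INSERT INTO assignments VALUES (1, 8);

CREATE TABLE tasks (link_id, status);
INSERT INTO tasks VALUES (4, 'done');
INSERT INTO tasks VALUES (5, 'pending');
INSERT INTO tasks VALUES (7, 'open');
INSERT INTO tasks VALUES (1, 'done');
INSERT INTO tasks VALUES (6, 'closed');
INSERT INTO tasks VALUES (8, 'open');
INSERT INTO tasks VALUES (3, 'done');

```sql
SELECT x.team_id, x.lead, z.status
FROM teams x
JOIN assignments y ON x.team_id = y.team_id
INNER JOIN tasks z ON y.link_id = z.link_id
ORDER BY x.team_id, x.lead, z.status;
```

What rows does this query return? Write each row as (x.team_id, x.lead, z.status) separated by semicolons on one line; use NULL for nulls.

(1, Nora, open); (1, Omar, open); (2, Uma, open); (5, Frank, open)

Step 1 — x INNER JOIN y on team_id → 4 row(s).
Then INNER JOIN `tasks z` on link_id: keep only rows whose y.link_id appears in z.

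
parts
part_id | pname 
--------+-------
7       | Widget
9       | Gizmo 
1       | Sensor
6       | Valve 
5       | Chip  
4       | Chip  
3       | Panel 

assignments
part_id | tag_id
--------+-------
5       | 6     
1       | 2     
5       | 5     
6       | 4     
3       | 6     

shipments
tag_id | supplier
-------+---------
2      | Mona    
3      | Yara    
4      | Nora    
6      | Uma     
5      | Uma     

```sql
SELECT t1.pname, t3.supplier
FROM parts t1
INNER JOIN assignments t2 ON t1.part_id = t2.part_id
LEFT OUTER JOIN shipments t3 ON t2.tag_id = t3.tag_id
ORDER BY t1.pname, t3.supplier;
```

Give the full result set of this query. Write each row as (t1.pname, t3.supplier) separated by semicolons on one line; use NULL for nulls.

(Chip, Uma); (Chip, Uma); (Panel, Uma); (Sensor, Mona); (Valve, Nora)

Evaluate left to right. First `parts t1 INNER JOIN assignments t2` on part_id: 5 row(s).
Then LEFT JOIN `shipments t3` on tag_id: each of those 5 rows is kept; rows whose t2.tag_id has no match in t3 get NULL for t3's columns.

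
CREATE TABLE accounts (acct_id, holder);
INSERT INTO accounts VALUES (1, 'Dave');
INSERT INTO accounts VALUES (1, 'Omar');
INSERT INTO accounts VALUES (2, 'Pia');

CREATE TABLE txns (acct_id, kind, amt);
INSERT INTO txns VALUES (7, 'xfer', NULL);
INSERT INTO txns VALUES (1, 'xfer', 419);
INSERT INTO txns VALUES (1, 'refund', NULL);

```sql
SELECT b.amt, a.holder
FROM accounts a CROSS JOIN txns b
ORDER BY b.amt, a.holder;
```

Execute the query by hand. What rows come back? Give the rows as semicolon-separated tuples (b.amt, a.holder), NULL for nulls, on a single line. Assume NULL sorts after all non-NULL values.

(419, Dave); (419, Omar); (419, Pia); (NULL, Dave); (NULL, Dave); (NULL, Omar); (NULL, Omar); (NULL, Pia); (NULL, Pia)

CROSS JOIN pairs every row of `accounts` with every row of `txns`: 3 × 3 = 9 rows.
After projecting and ordering:
b.amt | a.holder
419 | Dave
419 | Omar
419 | Pia
NULL | Dave
NULL | Dave
NULL | Omar
NULL | Omar
NULL | Pia
NULL | Pia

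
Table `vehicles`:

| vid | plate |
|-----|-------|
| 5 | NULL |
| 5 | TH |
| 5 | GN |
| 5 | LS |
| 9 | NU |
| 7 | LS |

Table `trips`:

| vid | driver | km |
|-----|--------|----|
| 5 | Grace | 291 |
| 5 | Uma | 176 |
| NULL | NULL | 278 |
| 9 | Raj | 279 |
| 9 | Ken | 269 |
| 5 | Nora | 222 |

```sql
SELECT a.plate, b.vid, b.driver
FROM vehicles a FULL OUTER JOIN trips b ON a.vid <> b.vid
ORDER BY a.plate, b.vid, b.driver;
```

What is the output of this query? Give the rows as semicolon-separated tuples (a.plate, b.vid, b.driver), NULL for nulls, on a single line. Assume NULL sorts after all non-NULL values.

(GN, 9, Ken); (GN, 9, Raj); (LS, 5, Grace); (LS, 5, Nora); (LS, 5, Uma); (LS, 9, Ken); (LS, 9, Ken); (LS, 9, Raj); (LS, 9, Raj); (NU, 5, Grace); (NU, 5, Nora); (NU, 5, Uma); (TH, 9, Ken); (TH, 9, Raj); (NULL, 9, Ken); (NULL, 9, Raj); (NULL, NULL, NULL)

FULL OUTER JOIN keeps every row from both sides; unmatched rows get NULL for the other side's columns.
Matching on a.vid <> b.vid. A NULL in a compared column never satisfies the condition.
- vid=5: 2 matching b row(s), so 2 row(s) emitted.
- vid=5: 2 matching b row(s), so 2 row(s) emitted.
- vid=5: 2 matching b row(s), so 2 row(s) emitted.
- vid=5: 2 matching b row(s), so 2 row(s) emitted.
- vid=9: 3 matching b row(s), so 3 row(s) emitted.
- vid=7: 5 matching b row(s), so 5 row(s) emitted.
- plus 1 unmatched b row(s), each kept with NULL a columns.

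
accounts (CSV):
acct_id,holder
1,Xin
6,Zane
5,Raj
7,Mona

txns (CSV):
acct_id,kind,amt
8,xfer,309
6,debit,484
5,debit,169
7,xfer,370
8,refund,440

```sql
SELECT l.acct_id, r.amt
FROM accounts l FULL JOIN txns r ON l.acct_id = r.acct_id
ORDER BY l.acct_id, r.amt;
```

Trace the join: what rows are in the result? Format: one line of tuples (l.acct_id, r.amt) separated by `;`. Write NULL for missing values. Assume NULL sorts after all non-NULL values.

(1, NULL); (5, 169); (6, 484); (7, 370); (NULL, 309); (NULL, 440)

FULL OUTER JOIN keeps every row from both sides; unmatched rows get NULL for the other side's columns.
Matching on l.acct_id = r.acct_id.
- l[0] acct_id=1 → no match; kept with NULLs on the r side.
- l[1] acct_id=6 → 1 match(es) in r → 1 row(s).
- l[2] acct_id=5 → 1 match(es) in r → 1 row(s).
- l[3] acct_id=7 → 1 match(es) in r → 1 row(s).
- 2 row(s) from r found no l partner → padded with NULL.
After projecting and ordering:
l.acct_id | r.amt
1 | NULL
5 | 169
6 | 484
7 | 370
NULL | 309
NULL | 440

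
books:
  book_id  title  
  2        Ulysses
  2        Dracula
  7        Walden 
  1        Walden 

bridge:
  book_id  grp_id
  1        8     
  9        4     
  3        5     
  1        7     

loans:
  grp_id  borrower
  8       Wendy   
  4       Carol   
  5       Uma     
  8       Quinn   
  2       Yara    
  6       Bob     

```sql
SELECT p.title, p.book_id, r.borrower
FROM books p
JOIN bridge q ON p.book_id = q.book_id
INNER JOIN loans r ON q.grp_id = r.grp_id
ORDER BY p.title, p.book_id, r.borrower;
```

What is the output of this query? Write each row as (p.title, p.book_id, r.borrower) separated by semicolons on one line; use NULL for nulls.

(Walden, 1, Quinn); (Walden, 1, Wendy)

Evaluate left to right. First `books p INNER JOIN bridge q` on book_id: 2 row(s).
Then INNER JOIN `loans r` on grp_id: keep only rows whose q.grp_id appears in r.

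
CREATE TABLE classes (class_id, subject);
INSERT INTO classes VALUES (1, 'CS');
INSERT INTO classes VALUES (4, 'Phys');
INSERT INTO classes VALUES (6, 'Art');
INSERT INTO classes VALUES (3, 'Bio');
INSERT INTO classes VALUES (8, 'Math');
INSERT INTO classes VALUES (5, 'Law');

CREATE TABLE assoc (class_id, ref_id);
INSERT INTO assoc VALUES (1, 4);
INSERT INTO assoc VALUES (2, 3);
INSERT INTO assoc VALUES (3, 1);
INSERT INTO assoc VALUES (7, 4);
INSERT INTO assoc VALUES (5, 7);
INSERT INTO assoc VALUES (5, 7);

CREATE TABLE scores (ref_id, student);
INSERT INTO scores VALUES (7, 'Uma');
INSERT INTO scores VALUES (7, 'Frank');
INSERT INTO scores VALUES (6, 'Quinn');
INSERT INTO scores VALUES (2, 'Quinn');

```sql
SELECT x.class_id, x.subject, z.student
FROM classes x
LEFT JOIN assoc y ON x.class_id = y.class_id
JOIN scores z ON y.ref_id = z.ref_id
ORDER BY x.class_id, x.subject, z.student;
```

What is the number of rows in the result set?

Evaluate left to right. First `classes x LEFT JOIN assoc y` on class_id: 7 row(s).
Then INNER JOIN `scores z` on ref_id: keep only rows whose y.ref_id appears in z.
Result: 4 row(s).

4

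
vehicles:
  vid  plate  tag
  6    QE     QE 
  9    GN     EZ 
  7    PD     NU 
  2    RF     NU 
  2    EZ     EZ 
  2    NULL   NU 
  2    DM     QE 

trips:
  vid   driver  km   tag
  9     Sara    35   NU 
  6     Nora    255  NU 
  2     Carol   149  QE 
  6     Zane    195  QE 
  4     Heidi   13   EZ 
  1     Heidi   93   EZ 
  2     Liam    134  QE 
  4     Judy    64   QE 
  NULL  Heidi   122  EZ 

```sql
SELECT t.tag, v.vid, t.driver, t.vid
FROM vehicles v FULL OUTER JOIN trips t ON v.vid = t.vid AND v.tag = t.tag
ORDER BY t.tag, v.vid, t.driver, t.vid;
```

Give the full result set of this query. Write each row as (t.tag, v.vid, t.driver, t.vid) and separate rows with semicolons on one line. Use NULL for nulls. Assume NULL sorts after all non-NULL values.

FULL OUTER JOIN keeps every row from both sides; unmatched rows get NULL for the other side's columns.
Matching on v.vid = t.vid AND v.tag = t.tag. A NULL in a compared column never satisfies the condition.
Matched pairs: 3; unmatched v rows kept: 5; unmatched t rows kept: 6.

(EZ, NULL, Heidi, 1); (EZ, NULL, Heidi, 4); (EZ, NULL, Heidi, NULL); (NU, NULL, Nora, 6); (NU, NULL, Sara, 9); (QE, 2, Carol, 2); (QE, 2, Liam, 2); (QE, 6, Zane, 6); (QE, NULL, Judy, 4); (NULL, 2, NULL, NULL); (NULL, 2, NULL, NULL); (NULL, 2, NULL, NULL); (NULL, 7, NULL, NULL); (NULL, 9, NULL, NULL)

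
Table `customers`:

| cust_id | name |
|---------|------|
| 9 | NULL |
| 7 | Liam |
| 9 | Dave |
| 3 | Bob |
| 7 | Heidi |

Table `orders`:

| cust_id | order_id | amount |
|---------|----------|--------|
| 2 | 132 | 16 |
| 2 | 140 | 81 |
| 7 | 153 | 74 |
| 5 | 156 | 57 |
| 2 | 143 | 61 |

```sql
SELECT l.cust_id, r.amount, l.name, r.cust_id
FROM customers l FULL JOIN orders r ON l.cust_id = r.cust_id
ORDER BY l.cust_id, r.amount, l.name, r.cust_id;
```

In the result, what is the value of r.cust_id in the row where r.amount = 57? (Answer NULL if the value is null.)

5

FULL OUTER JOIN keeps every row from both sides; unmatched rows get NULL for the other side's columns.
Matching on l.cust_id = r.cust_id.
- l (cust_id=9) has no partner → padded with NULL.
- l (cust_id=7) pairs with 1 row(s) of r.
- l (cust_id=9) has no partner → padded with NULL.
- l (cust_id=3) has no partner → padded with NULL.
- l (cust_id=7) pairs with 1 row(s) of r.
- 4 row(s) from r found no l partner → padded with NULL.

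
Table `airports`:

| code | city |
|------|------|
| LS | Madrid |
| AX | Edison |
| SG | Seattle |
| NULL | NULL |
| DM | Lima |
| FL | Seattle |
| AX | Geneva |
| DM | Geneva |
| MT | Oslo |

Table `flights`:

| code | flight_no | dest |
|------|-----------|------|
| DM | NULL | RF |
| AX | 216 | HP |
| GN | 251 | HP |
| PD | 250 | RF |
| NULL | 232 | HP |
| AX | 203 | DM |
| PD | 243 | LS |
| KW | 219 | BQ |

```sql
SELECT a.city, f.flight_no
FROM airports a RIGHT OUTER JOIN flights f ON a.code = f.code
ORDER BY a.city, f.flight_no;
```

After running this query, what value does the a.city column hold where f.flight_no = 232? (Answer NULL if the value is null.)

NULL

RIGHT JOIN keeps every row from `flights`; unmatched rows get NULL for `airports`'s columns.
Matching on a.code = f.code. A NULL in a compared column never satisfies the condition.
- a (code=LS) has no partner in f.
- a (code=AX) pairs with 2 row(s) of f.
- a (code=SG) has no partner in f.
- a (code=NULL) has no partner in f.
- a (code=DM) pairs with 1 row(s) of f.
- a (code=FL) has no partner in f.
- a (code=AX) pairs with 2 row(s) of f.
- a (code=DM) pairs with 1 row(s) of f.
- a (code=MT) has no partner in f.
- plus 5 unmatched f row(s), each kept with NULL a columns.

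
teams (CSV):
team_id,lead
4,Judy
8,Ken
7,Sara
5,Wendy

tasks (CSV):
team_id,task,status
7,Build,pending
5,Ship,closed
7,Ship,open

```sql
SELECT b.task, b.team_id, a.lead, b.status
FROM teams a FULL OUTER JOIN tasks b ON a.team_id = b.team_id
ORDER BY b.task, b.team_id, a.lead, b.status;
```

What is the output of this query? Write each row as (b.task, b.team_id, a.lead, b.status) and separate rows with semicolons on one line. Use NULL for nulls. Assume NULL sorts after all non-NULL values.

(Build, 7, Sara, pending); (Ship, 5, Wendy, closed); (Ship, 7, Sara, open); (NULL, NULL, Judy, NULL); (NULL, NULL, Ken, NULL)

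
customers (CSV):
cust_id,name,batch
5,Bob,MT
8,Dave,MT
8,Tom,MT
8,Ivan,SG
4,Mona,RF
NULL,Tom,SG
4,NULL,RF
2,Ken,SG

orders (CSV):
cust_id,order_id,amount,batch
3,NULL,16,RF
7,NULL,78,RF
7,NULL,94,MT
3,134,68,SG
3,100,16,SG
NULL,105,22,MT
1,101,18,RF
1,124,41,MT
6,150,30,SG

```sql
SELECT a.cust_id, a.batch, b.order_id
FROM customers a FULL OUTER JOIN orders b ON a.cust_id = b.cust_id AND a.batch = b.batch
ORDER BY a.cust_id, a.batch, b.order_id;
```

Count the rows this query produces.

FULL OUTER JOIN keeps every row from both sides; unmatched rows get NULL for the other side's columns.
Matching on a.cust_id = b.cust_id AND a.batch = b.batch. A NULL in a compared column never satisfies the condition.
Matched pairs: 0; unmatched a rows kept: 8; unmatched b rows kept: 9.
Total: 0 matched + 17 padded = 17 rows.

17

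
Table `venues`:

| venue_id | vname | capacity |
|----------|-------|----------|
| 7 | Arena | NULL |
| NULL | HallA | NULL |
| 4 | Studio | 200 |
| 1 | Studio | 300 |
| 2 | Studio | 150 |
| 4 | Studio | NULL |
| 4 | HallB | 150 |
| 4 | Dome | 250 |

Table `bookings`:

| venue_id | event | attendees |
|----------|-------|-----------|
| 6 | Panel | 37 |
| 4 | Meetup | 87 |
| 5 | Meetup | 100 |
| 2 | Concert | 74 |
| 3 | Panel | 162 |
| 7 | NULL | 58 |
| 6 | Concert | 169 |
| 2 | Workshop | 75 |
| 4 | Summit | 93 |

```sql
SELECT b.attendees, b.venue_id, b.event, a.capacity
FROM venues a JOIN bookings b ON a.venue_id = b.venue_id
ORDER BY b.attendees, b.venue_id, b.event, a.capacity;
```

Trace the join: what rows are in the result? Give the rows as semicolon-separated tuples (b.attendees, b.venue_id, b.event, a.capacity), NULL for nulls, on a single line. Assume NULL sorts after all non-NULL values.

(58, 7, NULL, NULL); (74, 2, Concert, 150); (75, 2, Workshop, 150); (87, 4, Meetup, 150); (87, 4, Meetup, 200); (87, 4, Meetup, 250); (87, 4, Meetup, NULL); (93, 4, Summit, 150); (93, 4, Summit, 200); (93, 4, Summit, 250); (93, 4, Summit, NULL)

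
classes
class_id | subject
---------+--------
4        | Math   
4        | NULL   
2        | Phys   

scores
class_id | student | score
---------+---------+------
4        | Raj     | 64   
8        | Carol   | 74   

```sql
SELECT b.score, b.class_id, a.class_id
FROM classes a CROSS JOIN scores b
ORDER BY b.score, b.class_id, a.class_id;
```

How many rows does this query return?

CROSS JOIN pairs every row of `classes` with every row of `scores`: 3 × 2 = 6 rows.

6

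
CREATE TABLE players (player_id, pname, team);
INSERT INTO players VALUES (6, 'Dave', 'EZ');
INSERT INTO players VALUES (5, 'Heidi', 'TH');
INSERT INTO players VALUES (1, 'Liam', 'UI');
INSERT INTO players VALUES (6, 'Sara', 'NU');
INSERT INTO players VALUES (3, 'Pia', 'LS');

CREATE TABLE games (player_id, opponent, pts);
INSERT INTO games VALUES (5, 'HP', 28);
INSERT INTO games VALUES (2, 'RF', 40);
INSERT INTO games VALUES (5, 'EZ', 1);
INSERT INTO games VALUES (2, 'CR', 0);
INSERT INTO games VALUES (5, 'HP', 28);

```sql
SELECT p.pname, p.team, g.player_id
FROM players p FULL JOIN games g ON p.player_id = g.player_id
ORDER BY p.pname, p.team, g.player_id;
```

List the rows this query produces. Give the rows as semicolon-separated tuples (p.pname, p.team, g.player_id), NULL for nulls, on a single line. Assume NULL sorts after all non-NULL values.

(Dave, EZ, NULL); (Heidi, TH, 5); (Heidi, TH, 5); (Heidi, TH, 5); (Liam, UI, NULL); (Pia, LS, NULL); (Sara, NU, NULL); (NULL, NULL, 2); (NULL, NULL, 2)

FULL OUTER JOIN keeps every row from both sides; unmatched rows get NULL for the other side's columns.
Matching on p.player_id = g.player_id.
Matched pairs: 3; unmatched p rows kept: 4; unmatched g rows kept: 2.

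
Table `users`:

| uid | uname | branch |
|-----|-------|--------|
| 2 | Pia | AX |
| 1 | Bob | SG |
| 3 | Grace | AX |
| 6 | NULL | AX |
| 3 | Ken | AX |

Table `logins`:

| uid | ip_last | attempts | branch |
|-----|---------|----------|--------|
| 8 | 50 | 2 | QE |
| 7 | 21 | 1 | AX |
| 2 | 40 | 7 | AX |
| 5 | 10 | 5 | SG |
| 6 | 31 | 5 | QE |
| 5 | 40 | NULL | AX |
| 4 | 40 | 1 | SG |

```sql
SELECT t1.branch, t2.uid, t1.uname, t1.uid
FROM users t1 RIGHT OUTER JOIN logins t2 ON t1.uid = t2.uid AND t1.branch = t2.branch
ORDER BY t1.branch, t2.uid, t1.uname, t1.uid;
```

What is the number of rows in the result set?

RIGHT JOIN keeps every row from `logins`; unmatched rows get NULL for `users`'s columns.
Matching on t1.uid = t2.uid AND t1.branch = t2.branch.
Matched pairs: 1; unmatched t2 rows kept: 6.
Total: 1 matched + 6 padded = 7 rows.

7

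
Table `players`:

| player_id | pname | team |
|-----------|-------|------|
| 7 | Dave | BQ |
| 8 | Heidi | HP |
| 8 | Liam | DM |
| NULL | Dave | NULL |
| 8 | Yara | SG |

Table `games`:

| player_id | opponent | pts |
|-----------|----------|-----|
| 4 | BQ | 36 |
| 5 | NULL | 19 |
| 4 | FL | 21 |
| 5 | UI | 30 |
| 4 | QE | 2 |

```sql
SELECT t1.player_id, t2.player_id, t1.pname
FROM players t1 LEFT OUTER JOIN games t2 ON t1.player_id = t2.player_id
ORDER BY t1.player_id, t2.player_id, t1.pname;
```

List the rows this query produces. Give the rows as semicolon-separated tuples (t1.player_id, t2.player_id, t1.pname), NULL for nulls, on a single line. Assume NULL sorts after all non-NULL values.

(7, NULL, Dave); (8, NULL, Heidi); (8, NULL, Liam); (8, NULL, Yara); (NULL, NULL, Dave)

LEFT JOIN keeps every row from `players`; unmatched rows get NULL for `games`'s columns.
Matching on t1.player_id = t2.player_id. A NULL in a compared column never satisfies the condition.
Matched pairs: 0; unmatched t1 rows kept: 5.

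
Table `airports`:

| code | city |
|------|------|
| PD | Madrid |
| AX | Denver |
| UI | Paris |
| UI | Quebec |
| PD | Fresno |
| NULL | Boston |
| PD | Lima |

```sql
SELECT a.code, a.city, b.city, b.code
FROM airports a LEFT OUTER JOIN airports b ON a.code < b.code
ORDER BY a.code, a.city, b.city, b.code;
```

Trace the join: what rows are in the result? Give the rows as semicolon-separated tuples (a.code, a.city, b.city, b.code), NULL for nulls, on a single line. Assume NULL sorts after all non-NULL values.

LEFT JOIN keeps every row from `airports a`; unmatched rows get NULL for `airports b`'s columns.
Matching on a.code < b.code. A NULL in a compared column never satisfies the condition.
- a (code=PD) pairs with 2 row(s) of b.
- a (code=AX) pairs with 5 row(s) of b.
- a (code=UI) has no partner → padded with NULL.
- a (code=UI) has no partner → padded with NULL.
- a (code=PD) pairs with 2 row(s) of b.
- a (code=NULL) has no partner → padded with NULL.
- a (code=PD) pairs with 2 row(s) of b.

(AX, Denver, Fresno, PD); (AX, Denver, Lima, PD); (AX, Denver, Madrid, PD); (AX, Denver, Paris, UI); (AX, Denver, Quebec, UI); (PD, Fresno, Paris, UI); (PD, Fresno, Quebec, UI); (PD, Lima, Paris, UI); (PD, Lima, Quebec, UI); (PD, Madrid, Paris, UI); (PD, Madrid, Quebec, UI); (UI, Paris, NULL, NULL); (UI, Quebec, NULL, NULL); (NULL, Boston, NULL, NULL)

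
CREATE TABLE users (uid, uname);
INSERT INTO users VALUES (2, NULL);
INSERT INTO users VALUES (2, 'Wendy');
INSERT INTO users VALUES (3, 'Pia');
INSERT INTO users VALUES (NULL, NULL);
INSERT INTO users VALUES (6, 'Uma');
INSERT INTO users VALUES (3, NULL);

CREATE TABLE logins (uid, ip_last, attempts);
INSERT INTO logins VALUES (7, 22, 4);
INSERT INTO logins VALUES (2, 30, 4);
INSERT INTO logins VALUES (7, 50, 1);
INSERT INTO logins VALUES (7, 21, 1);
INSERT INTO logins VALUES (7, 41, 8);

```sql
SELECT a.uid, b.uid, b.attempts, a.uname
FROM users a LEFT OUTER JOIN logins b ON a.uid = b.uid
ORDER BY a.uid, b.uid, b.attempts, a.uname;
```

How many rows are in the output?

6

LEFT JOIN keeps every row from `users`; unmatched rows get NULL for `logins`'s columns.
Matching on a.uid = b.uid. A NULL in a compared column never satisfies the condition.
Matched pairs: 2; unmatched a rows kept: 4.
Total: 2 matched + 4 padded = 6 rows.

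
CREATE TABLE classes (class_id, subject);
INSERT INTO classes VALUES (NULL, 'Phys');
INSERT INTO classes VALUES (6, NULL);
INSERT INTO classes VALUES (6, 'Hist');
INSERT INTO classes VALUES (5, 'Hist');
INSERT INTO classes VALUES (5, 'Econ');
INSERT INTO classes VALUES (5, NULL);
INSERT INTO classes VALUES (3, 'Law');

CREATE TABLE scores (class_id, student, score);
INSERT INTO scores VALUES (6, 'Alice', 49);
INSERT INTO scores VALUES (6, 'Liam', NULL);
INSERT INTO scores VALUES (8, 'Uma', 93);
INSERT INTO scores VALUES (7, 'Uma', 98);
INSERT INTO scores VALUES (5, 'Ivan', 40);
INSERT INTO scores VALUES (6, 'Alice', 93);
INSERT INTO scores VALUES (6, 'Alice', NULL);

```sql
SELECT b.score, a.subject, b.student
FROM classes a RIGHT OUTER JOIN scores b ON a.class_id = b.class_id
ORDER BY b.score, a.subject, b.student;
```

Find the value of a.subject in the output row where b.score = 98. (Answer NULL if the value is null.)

RIGHT JOIN keeps every row from `scores`; unmatched rows get NULL for `classes`'s columns.
Matching on a.class_id = b.class_id. A NULL in a compared column never satisfies the condition.
- a[0] class_id=NULL → no match.
- a[1] class_id=6 → 4 match(es) in b → 4 row(s).
- a[2] class_id=6 → 4 match(es) in b → 4 row(s).
- a[3] class_id=5 → 1 match(es) in b → 1 row(s).
- a[4] class_id=5 → 1 match(es) in b → 1 row(s).
- a[5] class_id=5 → 1 match(es) in b → 1 row(s).
- a[6] class_id=3 → no match.
- 2 row(s) from b found no a partner → padded with NULL.

NULL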